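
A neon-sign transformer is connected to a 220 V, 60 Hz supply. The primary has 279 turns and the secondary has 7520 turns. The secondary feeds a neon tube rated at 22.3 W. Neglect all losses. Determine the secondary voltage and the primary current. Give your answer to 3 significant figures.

V_s ≈ 5930 V, I_p ≈ 0.101 A

V_s = V_p × N_s/N_p = 220 × 7520/279 = 5929.7 V.
I_s = P/V_s = 22.3/5929.7 = 0.0037607 A.
I_p = I_s × N_s/N_p = 0.0037607 × 7520/279 = 0.101 A.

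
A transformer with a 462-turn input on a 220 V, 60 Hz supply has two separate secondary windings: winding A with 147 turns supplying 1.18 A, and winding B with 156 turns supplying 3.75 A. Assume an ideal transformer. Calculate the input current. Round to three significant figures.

I_in ≈ 1.64 A

V_A = 220 × 147/462 = 70.000 V; V_B = 220 × 156/462 = 74.286 V.
P_out = V_A I_A + V_B I_B = 70.000×1.18 + 74.286×3.75 = 82.600 + 278.57 = 361.17 W.
Ideal ⇒ P_in = P_out, so I_in = P_out/V_in = 361.17/220 = 1.64 A.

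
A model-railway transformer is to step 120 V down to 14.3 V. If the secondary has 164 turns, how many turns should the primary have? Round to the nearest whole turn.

N_p/N_s = V_p/V_s, so N_p = 164 × 120/14.3 = 1376.2 ≈ 1376 turns.

N_p = 1376 turns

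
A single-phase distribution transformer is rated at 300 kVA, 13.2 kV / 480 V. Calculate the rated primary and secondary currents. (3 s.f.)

I_p = S/V_p = 300000/13200 = 22.7 A.
I_s = S/V_s = 300000/480 = 625 A.

I_p ≈ 22.7 A, I_s ≈ 625 A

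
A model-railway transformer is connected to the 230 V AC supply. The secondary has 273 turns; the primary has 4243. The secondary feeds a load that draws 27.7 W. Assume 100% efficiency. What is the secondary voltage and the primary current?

V_s = V_p × N_s/N_p = 230 × 273/4243 = 14.798 V.
I_s = P/V_s = 27.7/14.798 = 1.8718 A.
I_p = I_s × N_s/N_p = 1.8718 × 273/4243 = 0.120 A.

V_s ≈ 14.8 V, I_p ≈ 0.120 A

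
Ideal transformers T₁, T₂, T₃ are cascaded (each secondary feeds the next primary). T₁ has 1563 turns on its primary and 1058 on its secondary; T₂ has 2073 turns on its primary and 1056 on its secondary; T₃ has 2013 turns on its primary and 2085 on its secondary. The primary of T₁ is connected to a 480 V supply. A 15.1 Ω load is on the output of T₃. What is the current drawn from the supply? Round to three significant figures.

I_supply ≈ 4.05 A

Secondary of T₁: V = 480.00 × 1058/1563 = 324.91 V.
Secondary of T₂: V = 324.91 × 1056/2073 = 165.51 V.
Secondary of T₃: V = 165.51 × 2085/2013 = 171.43 V.
I_load = 171.43/15.1 = 11.353 A, so P_out = 171.43 × 11.353 = 1946.3 W.
All ideal ⇒ P_in = P_out, so I_supply = 1946.3/480 = 4.05 A.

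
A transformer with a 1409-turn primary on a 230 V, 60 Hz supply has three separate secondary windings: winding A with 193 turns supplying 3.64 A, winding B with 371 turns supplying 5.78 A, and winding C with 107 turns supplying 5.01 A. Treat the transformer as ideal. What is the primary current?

V_A = 230 × 193/1409 = 31.505 V; V_B = 230 × 371/1409 = 60.561 V; V_C = 230 × 107/1409 = 17.466 V.
P_out = V_A I_A + V_B I_B + V_C I_C = 31.505×3.64 + 60.561×5.78 + 17.466×5.01 = 114.68 + 350.04 + 87.506 = 552.22 W.
Ideal ⇒ P_in = P_out, so I_p = P_out/V_p = 552.22/230 = 2.40 A.

I_p ≈ 2.40 A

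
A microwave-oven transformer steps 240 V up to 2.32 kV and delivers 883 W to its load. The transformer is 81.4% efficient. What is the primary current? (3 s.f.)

P_in = P_out/η = 883/0.814 = 1084.8 W.
I_p = P_in/V_p = 1084.8/240 = 4.52 A.

I_p ≈ 4.52 A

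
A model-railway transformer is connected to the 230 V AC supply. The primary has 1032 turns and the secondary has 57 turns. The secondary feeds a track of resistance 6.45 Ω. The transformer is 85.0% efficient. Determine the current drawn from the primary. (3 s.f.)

I_p ≈ 0.128 A

V_s = 230 × 57/1032 = 12.703 V.
I_s = V_s/R = 12.703/6.45 = 1.9695 A.
P_out = V_s I_s = 12.703 × 1.9695 = 25.020 W.
P_in = P_out/η = 25.020/0.850 = 29.435 W.
I_p = P_in/V_p = 29.435/230 = 0.128 A.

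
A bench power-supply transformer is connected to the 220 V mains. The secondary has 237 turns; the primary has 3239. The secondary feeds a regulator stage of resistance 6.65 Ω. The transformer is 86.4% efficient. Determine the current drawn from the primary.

I_p ≈ 0.205 A

V_s = 220 × 237/3239 = 16.098 V.
I_s = V_s/R = 16.098/6.65 = 2.4207 A.
P_out = V_s I_s = 16.098 × 2.4207 = 38.967 W.
P_in = P_out/η = 38.967/0.864 = 45.101 W.
I_p = P_in/V_p = 45.101/220 = 0.205 A.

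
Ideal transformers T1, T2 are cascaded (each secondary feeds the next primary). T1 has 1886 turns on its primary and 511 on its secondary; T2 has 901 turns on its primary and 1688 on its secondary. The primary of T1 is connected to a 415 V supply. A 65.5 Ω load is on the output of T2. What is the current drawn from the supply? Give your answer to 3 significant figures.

I_supply ≈ 1.63 A

Secondary of T1: V = 415.00 × 511/1886 = 112.44 V.
Secondary of T2: V = 112.44 × 1688/901 = 210.66 V.
I_load = 210.66/65.5 = 3.2161 A, so P_out = 210.66 × 3.2161 = 677.50 W.
All ideal ⇒ P_in = P_out, so I_supply = 677.50/415 = 1.63 A.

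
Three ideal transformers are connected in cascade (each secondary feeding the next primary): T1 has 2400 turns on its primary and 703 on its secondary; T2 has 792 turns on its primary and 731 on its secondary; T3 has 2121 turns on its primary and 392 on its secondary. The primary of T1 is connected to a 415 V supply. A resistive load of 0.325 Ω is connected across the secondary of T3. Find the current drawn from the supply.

Secondary of T1: V = 415.00 × 703/2400 = 121.56 V.
Secondary of T2: V = 121.56 × 731/792 = 112.20 V.
Secondary of T3: V = 112.20 × 392/2121 = 20.736 V.
I_load = 20.736/0.325 = 63.804 A, so P_out = 20.736 × 63.804 = 1323.0 W.
All ideal ⇒ P_in = P_out, so I_supply = 1323.0/415 = 3.19 A.

I_supply ≈ 3.19 A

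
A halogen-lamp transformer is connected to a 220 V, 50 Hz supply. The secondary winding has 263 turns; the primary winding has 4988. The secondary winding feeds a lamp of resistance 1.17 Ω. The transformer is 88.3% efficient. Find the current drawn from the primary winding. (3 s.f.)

V_s = 220 × 263/4988 = 11.600 V.
I_s = V_s/R = 11.600/1.17 = 9.9144 A.
P_out = V_s I_s = 11.600 × 9.9144 = 115.01 W.
P_in = P_out/η = 115.01/0.883 = 130.24 W.
I_p = P_in/V_p = 130.24/220 = 0.592 A.

I_p ≈ 0.592 A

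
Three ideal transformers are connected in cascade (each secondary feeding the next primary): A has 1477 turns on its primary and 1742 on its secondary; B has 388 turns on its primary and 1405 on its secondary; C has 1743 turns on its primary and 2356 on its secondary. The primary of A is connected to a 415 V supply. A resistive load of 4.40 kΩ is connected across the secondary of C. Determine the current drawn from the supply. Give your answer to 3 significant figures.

I_supply ≈ 3.14 A

Secondary of A: V = 415.00 × 1742/1477 = 489.46 V.
Secondary of B: V = 489.46 × 1405/388 = 1772.4 V.
Secondary of C: V = 1772.4 × 2356/1743 = 2395.7 V.
I_load = 2395.7/4400 = 0.54448 A, so P_out = 2395.7 × 0.54448 = 1304.4 W.
All ideal ⇒ P_in = P_out, so I_supply = 1304.4/415 = 3.14 A.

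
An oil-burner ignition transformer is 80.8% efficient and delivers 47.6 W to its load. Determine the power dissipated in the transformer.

P_in = P_out/η = 47.6/0.808 = 58.9109 W.
P_loss = P_in − P_out = 58.9109 − 47.6 = 11.3 W.

P_loss ≈ 11.3 W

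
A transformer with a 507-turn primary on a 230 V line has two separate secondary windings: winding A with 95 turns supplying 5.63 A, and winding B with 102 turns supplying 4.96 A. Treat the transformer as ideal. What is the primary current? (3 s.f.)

I_p ≈ 2.05 A

V_A = 230 × 95/507 = 43.097 V; V_B = 230 × 102/507 = 46.272 V.
P_out = V_A I_A + V_B I_B = 43.097×5.63 + 46.272×4.96 = 242.63 + 229.51 = 472.14 W.
Ideal ⇒ P_in = P_out, so I_p = P_out/V_p = 472.14/230 = 2.05 A.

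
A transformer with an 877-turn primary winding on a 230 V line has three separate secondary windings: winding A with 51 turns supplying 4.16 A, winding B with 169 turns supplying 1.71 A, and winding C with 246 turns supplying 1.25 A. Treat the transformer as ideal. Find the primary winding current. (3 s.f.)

V_A = 230 × 51/877 = 13.375 V; V_B = 230 × 169/877 = 44.322 V; V_C = 230 × 246/877 = 64.515 V.
P_out = V_A I_A + V_B I_B + V_C I_C = 13.375×4.16 + 44.322×1.71 + 64.515×1.25 = 55.641 + 75.790 + 80.644 = 212.07 W.
Ideal ⇒ P_in = P_out, so I_p = P_out/V_p = 212.07/230 = 0.922 A.

I_p ≈ 0.922 A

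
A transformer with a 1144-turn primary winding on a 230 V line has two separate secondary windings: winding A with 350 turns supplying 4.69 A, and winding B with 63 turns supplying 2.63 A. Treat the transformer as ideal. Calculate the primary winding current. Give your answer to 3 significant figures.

I_p ≈ 1.58 A

V_A = 230 × 350/1144 = 70.367 V; V_B = 230 × 63/1144 = 12.666 V.
P_out = V_A I_A + V_B I_B = 70.367×4.69 + 12.666×2.63 = 330.02 + 33.312 = 363.33 W.
Ideal ⇒ P_in = P_out, so I_p = P_out/V_p = 363.33/230 = 1.58 A.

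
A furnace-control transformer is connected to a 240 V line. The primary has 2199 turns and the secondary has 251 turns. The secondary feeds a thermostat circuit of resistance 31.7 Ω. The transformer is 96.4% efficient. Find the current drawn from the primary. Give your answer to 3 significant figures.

V_s = 240 × 251/2199 = 27.394 V.
I_s = V_s/R = 27.394/31.7 = 0.86417 A.
P_out = V_s I_s = 27.394 × 0.86417 = 23.673 W.
P_in = P_out/η = 23.673/0.964 = 24.557 W.
I_p = P_in/V_p = 24.557/240 = 0.102 A.

I_p ≈ 0.102 A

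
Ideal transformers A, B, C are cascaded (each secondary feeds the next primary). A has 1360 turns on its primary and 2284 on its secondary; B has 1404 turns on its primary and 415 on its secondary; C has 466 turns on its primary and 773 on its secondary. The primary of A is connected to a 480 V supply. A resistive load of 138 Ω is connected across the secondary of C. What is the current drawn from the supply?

Secondary of A: V = 480.00 × 2284/1360 = 806.12 V.
Secondary of B: V = 806.12 × 415/1404 = 238.28 V.
Secondary of C: V = 238.28 × 773/466 = 395.25 V.
I_load = 395.25/138 = 2.8641 A, so P_out = 395.25 × 2.8641 = 1132.1 W.
All ideal ⇒ P_in = P_out, so I_supply = 1132.1/480 = 2.36 A.

I_supply ≈ 2.36 A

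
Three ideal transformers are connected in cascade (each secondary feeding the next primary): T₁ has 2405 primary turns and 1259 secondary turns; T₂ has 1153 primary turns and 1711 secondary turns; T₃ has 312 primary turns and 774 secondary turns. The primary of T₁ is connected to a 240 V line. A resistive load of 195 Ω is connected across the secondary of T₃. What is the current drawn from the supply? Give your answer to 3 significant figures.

Secondary of T₁: V = 240.00 × 1259/2405 = 125.64 V.
Secondary of T₂: V = 125.64 × 1711/1153 = 186.44 V.
Secondary of T₃: V = 186.44 × 774/312 = 462.52 V.
I_load = 462.52/195 = 2.3719 A, so P_out = 462.52 × 2.3719 = 1097.0 W.
All ideal ⇒ P_in = P_out, so I_supply = 1097.0/240 = 4.57 A.

I_supply ≈ 4.57 A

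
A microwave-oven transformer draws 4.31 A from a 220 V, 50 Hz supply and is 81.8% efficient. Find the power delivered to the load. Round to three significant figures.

P_in = V_p I_p = 220 × 4.31 = 948.20 W.
P_out = η P_in = 0.818 × 948.20 = 776 W.

P_out ≈ 776 W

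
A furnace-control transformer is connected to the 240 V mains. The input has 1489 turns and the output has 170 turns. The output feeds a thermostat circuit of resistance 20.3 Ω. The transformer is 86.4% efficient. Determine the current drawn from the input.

V_out = 240 × 170/1489 = 27.401 V.
I_out = V_out/R = 27.401/20.3 = 1.3498 A.
P_out = V_out I_out = 27.401 × 1.3498 = 36.986 W.
P_in = P_out/η = 36.986/0.864 = 42.808 W.
I_in = P_in/V_in = 42.808/240 = 0.178 A.

I_in ≈ 0.178 A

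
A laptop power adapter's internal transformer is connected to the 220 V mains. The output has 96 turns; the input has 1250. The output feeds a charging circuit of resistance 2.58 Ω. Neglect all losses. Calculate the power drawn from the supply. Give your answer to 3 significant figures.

V_out = V_in × N_out/N_in = 220 × 96/1250 = 16.896 V.
I_out = V_out/R = 16.896/2.58 = 6.5488 A.
I_in = I_out × N_out/N_in = 6.5488 × 96/1250 = 0.50295 A.
P = V_in I_in = 220 × 0.50295 = 111 W.

P ≈ 111 W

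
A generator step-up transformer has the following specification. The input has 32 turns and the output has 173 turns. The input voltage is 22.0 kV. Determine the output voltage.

V_out ≈ 119000 V

V_out/V_in = N_out/N_in, so V_out = 22000 × 173/32 = 119000 V.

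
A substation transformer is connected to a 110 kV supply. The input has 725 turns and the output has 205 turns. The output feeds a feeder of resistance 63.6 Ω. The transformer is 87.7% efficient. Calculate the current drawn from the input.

I_in ≈ 158 A

V_out = 110000 × 205/725 = 31103 V.
I_out = V_out/R = 31103/63.6 = 489.05 A.
P_out = V_out I_out = 31103 × 489.05 = 1.5211×10^7 W.
P_in = P_out/η = 1.5211×10^7/0.877 = 1.7344×10^7 W.
I_in = P_in/V_in = 1.7344×10^7/110000 = 158 A.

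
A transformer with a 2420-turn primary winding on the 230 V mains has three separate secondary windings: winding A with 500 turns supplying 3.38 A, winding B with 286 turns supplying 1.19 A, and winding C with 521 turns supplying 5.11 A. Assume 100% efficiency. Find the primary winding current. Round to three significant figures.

I_p ≈ 1.94 A

V_A = 230 × 500/2420 = 47.521 V; V_B = 230 × 286/2420 = 27.182 V; V_C = 230 × 521/2420 = 49.517 V.
P_out = V_A I_A + V_B I_B + V_C I_C = 47.521×3.38 + 27.182×1.19 + 49.517×5.11 = 160.62 + 32.346 + 253.03 = 446.00 W.
Ideal ⇒ P_in = P_out, so I_p = P_out/V_p = 446.00/230 = 1.94 A.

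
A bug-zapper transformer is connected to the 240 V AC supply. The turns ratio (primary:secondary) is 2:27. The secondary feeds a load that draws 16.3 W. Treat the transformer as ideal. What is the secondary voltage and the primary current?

V_s ≈ 3240 V, I_p ≈ 0.0679 A

V_s = V_p × N_s/N_p = 240 × 27/2 = 3240.0 V.
I_s = P/V_s = 16.3/3240.0 = 0.0050309 A.
I_p = I_s × N_s/N_p = 0.0050309 × 27/2 = 0.0679 A.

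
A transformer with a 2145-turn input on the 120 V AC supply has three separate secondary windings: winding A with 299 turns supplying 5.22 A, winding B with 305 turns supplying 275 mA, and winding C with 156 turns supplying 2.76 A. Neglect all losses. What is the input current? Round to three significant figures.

V_A = 120 × 299/2145 = 16.727 V; V_B = 120 × 305/2145 = 17.063 V; V_C = 120 × 156/2145 = 8.7273 V.
P_out = V_A I_A + V_B I_B + V_C I_C = 16.727×5.22 + 17.063×0.275 + 8.7273×2.76 = 87.316 + 4.6923 + 24.087 = 116.10 W.
Ideal ⇒ P_in = P_out, so I_in = P_out/V_in = 116.10/120 = 0.967 A.

I_in ≈ 0.967 A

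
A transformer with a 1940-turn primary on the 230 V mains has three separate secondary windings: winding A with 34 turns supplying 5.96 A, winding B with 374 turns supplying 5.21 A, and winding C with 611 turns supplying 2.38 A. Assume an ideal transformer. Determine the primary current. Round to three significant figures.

V_A = 230 × 34/1940 = 4.0309 V; V_B = 230 × 374/1940 = 44.340 V; V_C = 230 × 611/1940 = 72.438 V.
P_out = V_A I_A + V_B I_B + V_C I_C = 4.0309×5.96 + 44.340×5.21 + 72.438×2.38 = 24.024 + 231.01 + 172.40 = 427.44 W.
Ideal ⇒ P_in = P_out, so I_p = P_out/V_p = 427.44/230 = 1.86 A.

I_p ≈ 1.86 A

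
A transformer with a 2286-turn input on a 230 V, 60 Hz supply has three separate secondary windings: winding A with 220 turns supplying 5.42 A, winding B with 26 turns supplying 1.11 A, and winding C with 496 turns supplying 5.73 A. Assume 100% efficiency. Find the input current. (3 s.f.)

I_in ≈ 1.78 A

V_A = 230 × 220/2286 = 22.135 V; V_B = 230 × 26/2286 = 2.6159 V; V_C = 230 × 496/2286 = 49.904 V.
P_out = V_A I_A + V_B I_B + V_C I_C = 22.135×5.42 + 2.6159×1.11 + 49.904×5.73 = 119.97 + 2.9037 + 285.95 = 408.82 W.
Ideal ⇒ P_in = P_out, so I_in = P_out/V_in = 408.82/230 = 1.78 A.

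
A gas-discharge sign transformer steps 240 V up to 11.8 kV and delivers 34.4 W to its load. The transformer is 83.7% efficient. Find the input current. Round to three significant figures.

I_in ≈ 0.171 A

P_in = P_out/η = 34.4/0.837 = 41.099 W.
I_in = P_in/V_in = 41.099/240 = 0.171 A.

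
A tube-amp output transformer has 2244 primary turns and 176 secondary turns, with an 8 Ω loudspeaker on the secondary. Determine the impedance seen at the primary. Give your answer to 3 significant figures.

Z_p ≈ 1300 Ω

Z_p = (N_p/N_s)² × Z_s = (2244/176)² × 8 = 1300 Ω.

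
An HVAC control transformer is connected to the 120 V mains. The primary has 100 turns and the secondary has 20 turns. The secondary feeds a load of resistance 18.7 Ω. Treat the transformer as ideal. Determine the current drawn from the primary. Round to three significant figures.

I_p ≈ 0.257 A

V_s = V_p × N_s/N_p = 120 × 20/100 = 24.000 V.
I_s = V_s/R = 24.000/18.7 = 1.2834 A.
For an ideal transformer I_p N_p = I_s N_s, so I_p = 1.2834 × 20/100 = 0.257 A.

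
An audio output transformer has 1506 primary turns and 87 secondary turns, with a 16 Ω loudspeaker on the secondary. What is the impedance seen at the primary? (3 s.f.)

Z_p = (N_p/N_s)² × Z_s = (1506/87)² × 16 = 4790 Ω.

Z_p ≈ 4790 Ω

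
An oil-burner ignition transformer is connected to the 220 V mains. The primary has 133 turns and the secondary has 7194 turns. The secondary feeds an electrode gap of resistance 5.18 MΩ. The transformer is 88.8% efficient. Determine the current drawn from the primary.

I_p ≈ 0.140 A

V_s = 220 × 7194/133 = 11900 V.
I_s = V_s/R = 11900/(5.18×10^6) = 0.0022973 A.
P_out = V_s I_s = 11900 × 0.0022973 = 27.337 W.
P_in = P_out/η = 27.337/0.888 = 30.785 W.
I_p = P_in/V_p = 30.785/220 = 0.140 A.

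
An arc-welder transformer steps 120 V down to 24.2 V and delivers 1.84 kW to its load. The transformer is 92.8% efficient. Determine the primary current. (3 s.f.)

I_p ≈ 16.5 A

P_in = P_out/η = 1840/0.928 = 1982.8 W.
I_p = P_in/V_p = 1982.8/120 = 16.5 A.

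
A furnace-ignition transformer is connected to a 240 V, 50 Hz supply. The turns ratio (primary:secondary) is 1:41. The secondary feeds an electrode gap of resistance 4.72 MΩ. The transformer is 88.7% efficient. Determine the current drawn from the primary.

V_s = 240 × 41/1 = 9840.0 V.
I_s = V_s/R = 9840.0/(4.72×10^6) = 0.0020847 A.
P_out = V_s I_s = 9840.0 × 0.0020847 = 20.514 W.
P_in = P_out/η = 20.514/0.887 = 23.127 W.
I_p = P_in/V_p = 23.127/240 = 0.0964 A.

I_p ≈ 0.0964 A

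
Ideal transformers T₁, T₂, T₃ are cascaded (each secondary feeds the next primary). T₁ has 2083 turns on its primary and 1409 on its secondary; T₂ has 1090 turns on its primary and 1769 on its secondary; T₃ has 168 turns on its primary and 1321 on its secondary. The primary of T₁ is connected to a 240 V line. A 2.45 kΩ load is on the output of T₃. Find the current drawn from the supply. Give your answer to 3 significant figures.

I_supply ≈ 7.30 A

Secondary of T₁: V = 240.00 × 1409/2083 = 162.34 V.
Secondary of T₂: V = 162.34 × 1769/1090 = 263.47 V.
Secondary of T₃: V = 263.47 × 1321/168 = 2071.7 V.
I_load = 2071.7/2450 = 0.84559 A, so P_out = 2071.7 × 0.84559 = 1751.8 W.
All ideal ⇒ P_in = P_out, so I_supply = 1751.8/240 = 7.30 A.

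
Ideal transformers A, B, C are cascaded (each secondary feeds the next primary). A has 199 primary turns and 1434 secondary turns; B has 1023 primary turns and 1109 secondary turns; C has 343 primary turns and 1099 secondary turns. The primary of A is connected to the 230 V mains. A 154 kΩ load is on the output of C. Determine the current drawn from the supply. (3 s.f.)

Secondary of A: V = 230.00 × 1434/199 = 1657.4 V.
Secondary of B: V = 1657.4 × 1109/1023 = 1796.7 V.
Secondary of C: V = 1796.7 × 1099/343 = 5756.8 V.
I_load = 5756.8/154000 = 0.037382 A, so P_out = 5756.8 × 0.037382 = 215.20 W.
All ideal ⇒ P_in = P_out, so I_supply = 215.20/230 = 0.936 A.

I_supply ≈ 0.936 A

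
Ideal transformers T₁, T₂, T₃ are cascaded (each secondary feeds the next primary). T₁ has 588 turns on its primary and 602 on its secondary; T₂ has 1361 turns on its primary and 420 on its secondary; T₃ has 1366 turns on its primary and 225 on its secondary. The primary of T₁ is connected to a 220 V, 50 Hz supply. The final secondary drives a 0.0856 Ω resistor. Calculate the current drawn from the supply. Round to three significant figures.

Secondary of T₁: V = 220.00 × 602/588 = 225.24 V.
Secondary of T₂: V = 225.24 × 420/1361 = 69.508 V.
Secondary of T₃: V = 69.508 × 225/1366 = 11.449 V.
I_load = 11.449/0.0856 = 133.75 A, so P_out = 11.449 × 133.75 = 1531.3 W.
All ideal ⇒ P_in = P_out, so I_supply = 1531.3/220 = 6.96 A.

I_supply ≈ 6.96 A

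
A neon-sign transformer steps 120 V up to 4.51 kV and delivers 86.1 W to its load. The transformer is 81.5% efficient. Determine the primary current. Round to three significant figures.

P_in = P_out/η = 86.1/0.815 = 105.64 W.
I_p = P_in/V_p = 105.64/120 = 0.880 A.

I_p ≈ 0.880 A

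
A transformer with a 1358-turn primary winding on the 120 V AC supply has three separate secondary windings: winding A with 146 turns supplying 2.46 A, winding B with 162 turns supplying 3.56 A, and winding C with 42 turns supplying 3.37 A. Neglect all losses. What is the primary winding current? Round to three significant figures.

I_p ≈ 0.793 A

V_A = 120 × 146/1358 = 12.901 V; V_B = 120 × 162/1358 = 14.315 V; V_C = 120 × 42/1358 = 3.7113 V.
P_out = V_A I_A + V_B I_B + V_C I_C = 12.901×2.46 + 14.315×3.56 + 3.7113×3.37 = 31.737 + 50.962 + 12.507 = 95.206 W.
Ideal ⇒ P_in = P_out, so I_p = P_out/V_p = 95.206/120 = 0.793 A.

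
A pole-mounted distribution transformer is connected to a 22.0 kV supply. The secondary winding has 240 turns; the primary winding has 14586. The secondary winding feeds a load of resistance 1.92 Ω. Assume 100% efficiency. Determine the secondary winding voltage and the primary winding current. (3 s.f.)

V_s = V_p × N_s/N_p = 22000 × 240/14586 = 361.99 V.
I_s = V_s/R = 361.99/1.92 = 188.54 A.
I_p = I_s × N_s/N_p = 188.54 × 240/14586 = 3.10 A.

V_s ≈ 362 V, I_p ≈ 3.10 A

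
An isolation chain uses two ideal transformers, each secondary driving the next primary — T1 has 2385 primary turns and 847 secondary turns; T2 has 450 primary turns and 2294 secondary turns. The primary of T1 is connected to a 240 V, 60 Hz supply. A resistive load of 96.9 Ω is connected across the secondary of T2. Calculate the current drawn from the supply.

I_supply ≈ 8.12 A

After T1: V = 240.00 × 847/2385 = 85.233 V.
After T2: V = 85.233 × 2294/450 = 434.50 V.
I_load = 434.50/96.9 = 4.4840 A, so P_out = 434.50 × 4.4840 = 1948.3 W.
All ideal ⇒ P_in = P_out, so I_supply = 1948.3/240 = 8.12 A.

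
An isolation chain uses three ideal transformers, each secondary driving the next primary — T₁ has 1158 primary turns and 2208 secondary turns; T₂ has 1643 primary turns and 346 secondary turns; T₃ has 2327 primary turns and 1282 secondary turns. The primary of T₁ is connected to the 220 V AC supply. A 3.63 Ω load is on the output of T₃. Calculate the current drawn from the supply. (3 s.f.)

Secondary of T₁: V = 220.00 × 2208/1158 = 419.48 V.
Secondary of T₂: V = 419.48 × 346/1643 = 88.339 V.
Secondary of T₃: V = 88.339 × 1282/2327 = 48.668 V.
I_load = 48.668/3.63 = 13.407 A, so P_out = 48.668 × 13.407 = 652.50 W.
All ideal ⇒ P_in = P_out, so I_supply = 652.50/220 = 2.97 A.

I_supply ≈ 2.97 A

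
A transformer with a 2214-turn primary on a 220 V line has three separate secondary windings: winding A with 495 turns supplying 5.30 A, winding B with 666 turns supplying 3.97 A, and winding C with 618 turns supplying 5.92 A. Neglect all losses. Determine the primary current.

I_p ≈ 4.03 A

V_A = 220 × 495/2214 = 49.187 V; V_B = 220 × 666/2214 = 66.179 V; V_C = 220 × 618/2214 = 61.409 V.
P_out = V_A I_A + V_B I_B + V_C I_C = 49.187×5.30 + 66.179×3.97 + 61.409×5.92 = 260.69 + 262.73 + 363.54 = 886.96 W.
Ideal ⇒ P_in = P_out, so I_p = P_out/V_p = 886.96/220 = 4.03 A.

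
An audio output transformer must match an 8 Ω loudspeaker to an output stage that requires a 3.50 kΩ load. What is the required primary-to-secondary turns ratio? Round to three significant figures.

Z_p/Z_s = (N_p/N_s)², so N_p/N_s = √(3500/8) = √438 = 20.9.

N_p/N_s ≈ 20.9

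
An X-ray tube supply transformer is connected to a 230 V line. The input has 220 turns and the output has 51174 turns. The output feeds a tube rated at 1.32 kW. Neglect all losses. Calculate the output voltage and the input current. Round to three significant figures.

V_out = V_in × N_out/N_in = 230 × 51174/220 = 53500 V.
I_out = P/V_out = 1320/53500 = 0.024673 A.
I_in = I_out × N_out/N_in = 0.024673 × 51174/220 = 5.74 A.

V_out ≈ 53500 V, I_in ≈ 5.74 A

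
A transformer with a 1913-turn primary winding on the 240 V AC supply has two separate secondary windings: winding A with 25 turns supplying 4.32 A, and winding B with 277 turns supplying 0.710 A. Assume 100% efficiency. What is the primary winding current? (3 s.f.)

I_p ≈ 0.159 A

V_A = 240 × 25/1913 = 3.1364 V; V_B = 240 × 277/1913 = 34.752 V.
P_out = V_A I_A + V_B I_B = 3.1364×4.32 + 34.752×0.710 = 13.549 + 24.674 = 38.223 W.
Ideal ⇒ P_in = P_out, so I_p = P_out/V_p = 38.223/240 = 0.159 A.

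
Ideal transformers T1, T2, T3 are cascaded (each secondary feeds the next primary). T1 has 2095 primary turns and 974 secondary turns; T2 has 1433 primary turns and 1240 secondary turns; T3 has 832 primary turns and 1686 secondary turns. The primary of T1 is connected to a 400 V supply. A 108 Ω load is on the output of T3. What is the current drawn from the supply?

I_supply ≈ 2.46 A

Secondary of T1: V = 400.00 × 974/2095 = 185.97 V.
Secondary of T2: V = 185.97 × 1240/1433 = 160.92 V.
Secondary of T3: V = 160.92 × 1686/832 = 326.10 V.
I_load = 326.10/108 = 3.0194 A, so P_out = 326.10 × 3.0194 = 984.61 W.
All ideal ⇒ P_in = P_out, so I_supply = 984.61/400 = 2.46 A.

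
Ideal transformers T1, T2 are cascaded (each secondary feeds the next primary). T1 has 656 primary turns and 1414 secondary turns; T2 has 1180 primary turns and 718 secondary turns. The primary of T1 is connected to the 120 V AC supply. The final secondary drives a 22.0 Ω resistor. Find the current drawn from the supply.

Secondary of T1: V = 120.00 × 1414/656 = 258.66 V.
Secondary of T2: V = 258.66 × 718/1180 = 157.39 V.
I_load = 157.39/22.0 = 7.1540 A, so P_out = 157.39 × 7.1540 = 1125.9 W.
All ideal ⇒ P_in = P_out, so I_supply = 1125.9/120 = 9.38 A.

I_supply ≈ 9.38 A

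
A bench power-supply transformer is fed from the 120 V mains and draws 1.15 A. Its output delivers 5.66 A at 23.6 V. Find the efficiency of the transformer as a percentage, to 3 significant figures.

η ≈ 96.8%

P_in = 120 × 1.15 = 138.000 W.
P_out = 23.6 × 5.66 = 133.576 W.
η = P_out/P_in = 133.576/138.000 = 0.968.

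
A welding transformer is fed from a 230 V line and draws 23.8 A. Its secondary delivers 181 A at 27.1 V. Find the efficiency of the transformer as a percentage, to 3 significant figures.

η ≈ 89.6%

P_in = 230 × 23.8 = 5474.00 W.
P_out = 27.1 × 181 = 4905.10 W.
η = P_out/P_in = 4905.10/5474.00 = 0.896.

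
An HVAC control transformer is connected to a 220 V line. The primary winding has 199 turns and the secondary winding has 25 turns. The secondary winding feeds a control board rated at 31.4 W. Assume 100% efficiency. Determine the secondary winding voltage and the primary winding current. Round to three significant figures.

V_s ≈ 27.6 V, I_p ≈ 0.143 A

V_s = V_p × N_s/N_p = 220 × 25/199 = 27.638 V.
I_s = P/V_s = 31.4/27.638 = 1.1361 A.
I_p = I_s × N_s/N_p = 1.1361 × 25/199 = 0.143 A.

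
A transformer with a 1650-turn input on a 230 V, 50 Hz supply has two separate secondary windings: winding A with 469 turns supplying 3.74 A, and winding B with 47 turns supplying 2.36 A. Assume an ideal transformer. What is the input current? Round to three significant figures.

I_in ≈ 1.13 A

V_A = 230 × 469/1650 = 65.376 V; V_B = 230 × 47/1650 = 6.5515 V.
P_out = V_A I_A + V_B I_B = 65.376×3.74 + 6.5515×2.36 = 244.51 + 15.462 = 259.97 W.
Ideal ⇒ P_in = P_out, so I_in = P_out/V_in = 259.97/230 = 1.13 A.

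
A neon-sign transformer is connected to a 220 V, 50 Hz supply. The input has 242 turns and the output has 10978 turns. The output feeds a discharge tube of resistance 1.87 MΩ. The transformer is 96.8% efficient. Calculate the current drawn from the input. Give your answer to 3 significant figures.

V_out = 220 × 10978/242 = 9980.0 V.
I_out = V_out/R = 9980.0/(1.87×10^6) = 0.0053369 A.
P_out = V_out I_out = 9980.0 × 0.0053369 = 53.262 W.
P_in = P_out/η = 53.262/0.968 = 55.023 W.
I_in = P_in/V_in = 55.023/220 = 0.250 A.

I_in ≈ 0.250 A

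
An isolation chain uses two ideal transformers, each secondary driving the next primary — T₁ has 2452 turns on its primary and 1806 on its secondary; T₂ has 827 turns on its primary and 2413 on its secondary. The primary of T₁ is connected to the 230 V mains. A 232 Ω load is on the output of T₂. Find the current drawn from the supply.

After T₁: V = 230.00 × 1806/2452 = 169.40 V.
After T₂: V = 169.40 × 2413/827 = 494.28 V.
I_load = 494.28/232 = 2.1305 A, so P_out = 494.28 × 2.1305 = 1053.1 W.
All ideal ⇒ P_in = P_out, so I_supply = 1053.1/230 = 4.58 A.

I_supply ≈ 4.58 A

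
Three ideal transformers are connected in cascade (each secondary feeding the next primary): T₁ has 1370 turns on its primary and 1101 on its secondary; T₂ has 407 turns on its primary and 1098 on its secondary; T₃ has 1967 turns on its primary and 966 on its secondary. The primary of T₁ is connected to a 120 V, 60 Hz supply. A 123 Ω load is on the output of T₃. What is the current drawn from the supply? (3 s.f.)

After T₁: V = 120.00 × 1101/1370 = 96.438 V.
After T₂: V = 96.438 × 1098/407 = 260.17 V.
After T₃: V = 260.17 × 966/1967 = 127.77 V.
I_load = 127.77/123 = 1.0388 A, so P_out = 127.77 × 1.0388 = 132.72 W.
All ideal ⇒ P_in = P_out, so I_supply = 132.72/120 = 1.11 A.

I_supply ≈ 1.11 A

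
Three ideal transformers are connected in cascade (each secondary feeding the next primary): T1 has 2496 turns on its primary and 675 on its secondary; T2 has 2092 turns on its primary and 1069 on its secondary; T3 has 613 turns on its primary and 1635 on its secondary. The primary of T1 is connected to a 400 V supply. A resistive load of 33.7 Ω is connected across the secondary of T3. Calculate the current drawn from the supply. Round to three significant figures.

I_supply ≈ 1.61 A

Secondary of T1: V = 400.00 × 675/2496 = 108.17 V.
Secondary of T2: V = 108.17 × 1069/2092 = 55.276 V.
Secondary of T3: V = 55.276 × 1635/613 = 147.43 V.
I_load = 147.43/33.7 = 4.3748 A, so P_out = 147.43 × 4.3748 = 644.99 W.
All ideal ⇒ P_in = P_out, so I_supply = 644.99/400 = 1.61 A.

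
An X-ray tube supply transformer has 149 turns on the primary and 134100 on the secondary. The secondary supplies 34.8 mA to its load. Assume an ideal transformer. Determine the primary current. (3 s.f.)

I_p ≈ 31.3 A

For an ideal transformer I_p/I_s = N_s/N_p, so I_p = 0.0348 × 134100/149 = 31.3 A.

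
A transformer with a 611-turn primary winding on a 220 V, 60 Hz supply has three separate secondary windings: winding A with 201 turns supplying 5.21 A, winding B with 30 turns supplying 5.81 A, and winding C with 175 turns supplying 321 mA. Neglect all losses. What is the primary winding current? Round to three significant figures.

V_A = 220 × 201/611 = 72.373 V; V_B = 220 × 30/611 = 10.802 V; V_C = 220 × 175/611 = 63.011 V.
P_out = V_A I_A + V_B I_B + V_C I_C = 72.373×5.21 + 10.802×5.81 + 63.011×0.321 = 377.06 + 62.759 + 20.227 = 460.05 W.
Ideal ⇒ P_in = P_out, so I_p = P_out/V_p = 460.05/220 = 2.09 A.

I_p ≈ 2.09 A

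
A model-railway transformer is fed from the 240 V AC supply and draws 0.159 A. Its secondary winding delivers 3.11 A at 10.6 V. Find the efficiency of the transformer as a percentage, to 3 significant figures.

η ≈ 86.4%

P_in = 240 × 0.159 = 38.1600 W.
P_out = 10.6 × 3.11 = 32.9660 W.
η = P_out/P_in = 32.9660/38.1600 = 0.864.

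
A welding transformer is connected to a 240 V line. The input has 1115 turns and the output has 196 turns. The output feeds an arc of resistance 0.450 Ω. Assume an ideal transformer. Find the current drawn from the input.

V_out = V_in × N_out/N_in = 240 × 196/1115 = 42.188 V.
I_out = V_out/R = 42.188/0.450 = 93.752 A.
For an ideal transformer I_in N_in = I_out N_out, so I_in = 93.752 × 196/1115 = 16.5 A.

I_in ≈ 16.5 A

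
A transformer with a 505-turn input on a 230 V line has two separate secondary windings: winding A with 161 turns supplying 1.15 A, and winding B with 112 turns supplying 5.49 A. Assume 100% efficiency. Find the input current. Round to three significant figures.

V_A = 230 × 161/505 = 73.327 V; V_B = 230 × 112/505 = 51.010 V.
P_out = V_A I_A + V_B I_B = 73.327×1.15 + 51.010×5.49 = 84.326 + 280.04 = 364.37 W.
Ideal ⇒ P_in = P_out, so I_in = P_out/V_in = 364.37/230 = 1.58 A.

I_in ≈ 1.58 A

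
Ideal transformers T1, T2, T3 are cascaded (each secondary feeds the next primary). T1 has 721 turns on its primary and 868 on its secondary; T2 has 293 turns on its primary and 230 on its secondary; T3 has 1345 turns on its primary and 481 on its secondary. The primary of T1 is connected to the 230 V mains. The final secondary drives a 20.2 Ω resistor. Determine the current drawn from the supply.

Secondary of T1: V = 230.00 × 868/721 = 276.89 V.
Secondary of T2: V = 276.89 × 230/293 = 217.36 V.
Secondary of T3: V = 217.36 × 481/1345 = 77.731 V.
I_load = 77.731/20.2 = 3.8481 A, so P_out = 77.731 × 3.8481 = 299.12 W.
All ideal ⇒ P_in = P_out, so I_supply = 299.12/230 = 1.30 A.

I_supply ≈ 1.30 A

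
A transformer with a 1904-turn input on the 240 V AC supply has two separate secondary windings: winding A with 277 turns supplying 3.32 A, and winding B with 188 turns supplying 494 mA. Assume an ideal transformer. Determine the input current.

I_in ≈ 0.532 A

V_A = 240 × 277/1904 = 34.916 V; V_B = 240 × 188/1904 = 23.697 V.
P_out = V_A I_A + V_B I_B = 34.916×3.32 + 23.697×0.494 = 115.92 + 11.707 = 127.63 W.
Ideal ⇒ P_in = P_out, so I_in = P_out/V_in = 127.63/240 = 0.532 A.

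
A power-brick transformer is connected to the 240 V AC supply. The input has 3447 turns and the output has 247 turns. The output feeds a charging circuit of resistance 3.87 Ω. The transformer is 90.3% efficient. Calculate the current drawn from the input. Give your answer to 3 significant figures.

V_out = 240 × 247/3447 = 17.198 V.
I_out = V_out/R = 17.198/3.87 = 4.4438 A.
P_out = V_out I_out = 17.198 × 4.4438 = 76.423 W.
P_in = P_out/η = 76.423/0.903 = 84.632 W.
I_in = P_in/V_in = 84.632/240 = 0.353 A.

I_in ≈ 0.353 A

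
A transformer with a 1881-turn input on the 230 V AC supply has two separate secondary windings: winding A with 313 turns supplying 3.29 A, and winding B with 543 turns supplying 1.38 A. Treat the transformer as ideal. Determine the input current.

I_in ≈ 0.946 A

V_A = 230 × 313/1881 = 38.272 V; V_B = 230 × 543/1881 = 66.396 V.
P_out = V_A I_A + V_B I_B = 38.272×3.29 + 66.396×1.38 = 125.92 + 91.626 = 217.54 W.
Ideal ⇒ P_in = P_out, so I_in = P_out/V_in = 217.54/230 = 0.946 A.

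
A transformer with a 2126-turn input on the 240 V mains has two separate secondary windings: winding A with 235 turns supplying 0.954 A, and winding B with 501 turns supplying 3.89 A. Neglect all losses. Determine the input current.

V_A = 240 × 235/2126 = 26.529 V; V_B = 240 × 501/2126 = 56.557 V.
P_out = V_A I_A + V_B I_B = 26.529×0.954 + 56.557×3.89 = 25.308 + 220.01 = 245.31 W.
Ideal ⇒ P_in = P_out, so I_in = P_out/V_in = 245.31/240 = 1.02 A.

I_in ≈ 1.02 A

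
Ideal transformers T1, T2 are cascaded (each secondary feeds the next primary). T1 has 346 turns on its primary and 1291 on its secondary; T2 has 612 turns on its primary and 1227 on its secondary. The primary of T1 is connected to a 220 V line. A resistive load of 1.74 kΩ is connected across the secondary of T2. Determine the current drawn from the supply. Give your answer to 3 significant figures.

I_supply ≈ 7.08 A

Secondary of T1: V = 220.00 × 1291/346 = 820.87 V.
Secondary of T2: V = 820.87 × 1227/612 = 1645.8 V.
I_load = 1645.8/1740 = 0.94584 A, so P_out = 1645.8 × 0.94584 = 1556.6 W.
All ideal ⇒ P_in = P_out, so I_supply = 1556.6/220 = 7.08 A.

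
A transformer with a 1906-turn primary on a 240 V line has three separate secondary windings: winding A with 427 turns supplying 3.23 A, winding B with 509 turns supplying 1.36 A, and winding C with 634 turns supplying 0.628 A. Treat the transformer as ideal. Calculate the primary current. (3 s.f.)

I_p ≈ 1.30 A

V_A = 240 × 427/1906 = 53.767 V; V_B = 240 × 509/1906 = 64.092 V; V_C = 240 × 634/1906 = 79.832 V.
P_out = V_A I_A + V_B I_B + V_C I_C = 53.767×3.23 + 64.092×1.36 + 79.832×0.628 = 173.67 + 87.166 + 50.135 = 310.97 W.
Ideal ⇒ P_in = P_out, so I_p = P_out/V_p = 310.97/240 = 1.30 A.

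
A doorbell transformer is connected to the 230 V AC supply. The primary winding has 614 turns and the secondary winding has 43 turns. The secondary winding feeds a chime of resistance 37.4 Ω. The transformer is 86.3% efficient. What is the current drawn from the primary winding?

I_p ≈ 0.0349 A

V_s = 230 × 43/614 = 16.107 V.
I_s = V_s/R = 16.107/37.4 = 0.43068 A.
P_out = V_s I_s = 16.107 × 0.43068 = 6.9372 W.
P_in = P_out/η = 6.9372/0.863 = 8.0385 W.
I_p = P_in/V_p = 8.0385/230 = 0.0349 A.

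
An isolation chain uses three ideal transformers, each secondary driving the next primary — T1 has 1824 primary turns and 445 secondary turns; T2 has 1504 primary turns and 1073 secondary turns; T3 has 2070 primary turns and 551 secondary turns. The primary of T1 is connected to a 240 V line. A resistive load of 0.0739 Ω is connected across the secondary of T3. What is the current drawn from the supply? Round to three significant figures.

After T1: V = 240.00 × 445/1824 = 58.553 V.
After T2: V = 58.553 × 1073/1504 = 41.773 V.
After T3: V = 41.773 × 551/2070 = 11.119 V.
I_load = 11.119/0.0739 = 150.46 A, so P_out = 11.119 × 150.46 = 1673.1 W.
All ideal ⇒ P_in = P_out, so I_supply = 1673.1/240 = 6.97 A.

I_supply ≈ 6.97 A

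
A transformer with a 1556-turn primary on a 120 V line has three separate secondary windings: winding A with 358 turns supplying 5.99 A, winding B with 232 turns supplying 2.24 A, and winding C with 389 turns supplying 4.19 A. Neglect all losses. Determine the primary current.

V_A = 120 × 358/1556 = 27.609 V; V_B = 120 × 232/1556 = 17.892 V; V_C = 120 × 389/1556 = 30.000 V.
P_out = V_A I_A + V_B I_B + V_C I_C = 27.609×5.99 + 17.892×2.24 + 30.000×4.19 = 165.38 + 40.078 + 125.70 = 331.16 W.
Ideal ⇒ P_in = P_out, so I_p = P_out/V_p = 331.16/120 = 2.76 A.

I_p ≈ 2.76 A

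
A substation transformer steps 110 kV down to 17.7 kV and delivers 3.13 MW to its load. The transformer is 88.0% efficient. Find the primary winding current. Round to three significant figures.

P_in = P_out/η = 3.13×10^6/0.880 = 3.5568×10^6 W.
I_p = P_in/V_p = 3.5568×10^6/110000 = 32.3 A.

I_p ≈ 32.3 A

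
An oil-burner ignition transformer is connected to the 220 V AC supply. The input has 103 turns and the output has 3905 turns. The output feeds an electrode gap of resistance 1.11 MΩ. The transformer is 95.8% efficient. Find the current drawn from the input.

I_in ≈ 0.297 A

V_out = 220 × 3905/103 = 8340.8 V.
I_out = V_out/R = 8340.8/(1.11×10^6) = 0.0075142 A.
P_out = V_out I_out = 8340.8 × 0.0075142 = 62.674 W.
P_in = P_out/η = 62.674/0.958 = 65.422 W.
I_in = P_in/V_in = 65.422/220 = 0.297 A.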